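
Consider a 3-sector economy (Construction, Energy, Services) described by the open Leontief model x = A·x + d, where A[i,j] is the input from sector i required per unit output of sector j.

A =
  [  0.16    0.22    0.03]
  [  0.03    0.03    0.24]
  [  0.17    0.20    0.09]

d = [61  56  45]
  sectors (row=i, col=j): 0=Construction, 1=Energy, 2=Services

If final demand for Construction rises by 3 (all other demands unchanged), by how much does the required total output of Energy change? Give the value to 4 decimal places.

0.3000

Form M = I − A:
  [  0.84   -0.22   -0.03]
  [ -0.03    0.97   -0.24]
  [ -0.17   -0.20    0.91]
Leontief inverse L = M⁻¹:
  [  1.2256    0.3028    0.1203]
  [  0.1000    1.1149    0.2973]
  [  0.2509    0.3016    1.1867]
Total output x = L · d:
  x_0 = 1.2256·61 + 0.3028·56 + 0.1203·45 = 97.1301
  x_1 = 0.1000·61 + 1.1149·56 + 0.2973·45 = 81.9151
  x_2 = 0.2509·61 + 0.3016·56 + 1.1867·45 = 85.5991
Δx_1 = L[1,0] · Δd_0 = 0.1000 · 3 = 0.3000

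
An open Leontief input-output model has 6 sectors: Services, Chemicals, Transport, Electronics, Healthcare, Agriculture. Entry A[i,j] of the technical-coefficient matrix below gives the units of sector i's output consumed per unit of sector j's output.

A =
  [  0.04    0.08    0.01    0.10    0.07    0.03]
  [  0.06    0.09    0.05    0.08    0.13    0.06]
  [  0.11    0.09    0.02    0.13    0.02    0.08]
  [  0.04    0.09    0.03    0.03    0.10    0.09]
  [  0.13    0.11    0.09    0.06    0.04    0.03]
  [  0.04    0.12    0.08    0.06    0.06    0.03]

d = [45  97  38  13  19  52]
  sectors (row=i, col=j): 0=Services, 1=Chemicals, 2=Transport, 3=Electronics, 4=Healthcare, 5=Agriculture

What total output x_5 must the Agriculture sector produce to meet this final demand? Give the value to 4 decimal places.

85.2280

Form M = I − A:
  [  0.96   -0.08   -0.01   -0.10   -0.07   -0.03]
  [ -0.06    0.91   -0.05   -0.08   -0.13   -0.06]
  [ -0.11   -0.09    0.98   -0.13   -0.02   -0.08]
  [ -0.04   -0.09   -0.03    0.97   -0.10   -0.09]
  [ -0.13   -0.11   -0.09   -0.06    0.96   -0.03]
  [ -0.04   -0.12   -0.08   -0.06   -0.06    0.97]
Leontief inverse L = M⁻¹:
  [  1.0784    0.1343    0.0377    0.1383    0.1158    0.0612]
  [  0.1192    1.1685    0.0908    0.1389    0.1897    0.1022]
  [  0.1545    0.1617    1.0532    0.1830    0.0817    0.1212]
  [  0.0873    0.1549    0.0654    1.0782    0.1487    0.1223]
  [  0.1824    0.1827    0.1218    0.1227    1.0995    0.0724]
  [  0.0886    0.1843    0.1112    0.1123    0.1122    1.0681]
Total output x = L · d:
  x_0 = 1.0784·45 + 0.1343·97 + 0.0377·38 + 0.1383·13 + 0.1158·19 + 0.0612·52 = 70.1639
  x_1 = 0.1192·45 + 1.1685·97 + 0.0908·38 + 0.1389·13 + 0.1897·19 + 0.1022·52 = 132.8841
  x_2 = 0.1545·45 + 0.1617·97 + 1.0532·38 + 0.1830·13 + 0.0817·19 + 0.1212·52 = 72.8935
  x_3 = 0.0873·45 + 0.1549·97 + 0.0654·38 + 1.0782·13 + 0.1487·19 + 0.1223·52 = 44.6434
  x_4 = 0.1824·45 + 0.1827·97 + 0.1218·38 + 0.1227·13 + 1.0995·19 + 0.0724·52 = 56.8067
  x_5 = 0.0886·45 + 0.1843·97 + 0.1112·38 + 0.1123·13 + 0.1122·19 + 1.0681·52 = 85.2280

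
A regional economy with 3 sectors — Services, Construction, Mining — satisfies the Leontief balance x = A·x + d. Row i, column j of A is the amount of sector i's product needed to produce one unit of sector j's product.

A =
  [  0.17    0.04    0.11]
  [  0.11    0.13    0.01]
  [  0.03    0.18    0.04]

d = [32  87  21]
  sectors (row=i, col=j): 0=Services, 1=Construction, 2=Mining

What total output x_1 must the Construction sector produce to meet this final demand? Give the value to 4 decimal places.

Form M = I − A:
  [  0.83   -0.04   -0.11]
  [ -0.11    0.87   -0.01]
  [ -0.03   -0.18    0.96]
Leontief inverse L = M⁻¹:
  [  1.2212    0.0853    0.1408]
  [  0.1552    1.1627    0.0299]
  [  0.0673    0.2207    1.0517]
Total output x = L · d:
  x_0 = 1.2212·32 + 0.0853·87 + 0.1408·21 = 49.4556
  x_1 = 0.1552·32 + 1.1627·87 + 0.0299·21 = 106.7523
  x_2 = 0.0673·32 + 0.2207·87 + 1.0517·21 = 43.4365

106.7523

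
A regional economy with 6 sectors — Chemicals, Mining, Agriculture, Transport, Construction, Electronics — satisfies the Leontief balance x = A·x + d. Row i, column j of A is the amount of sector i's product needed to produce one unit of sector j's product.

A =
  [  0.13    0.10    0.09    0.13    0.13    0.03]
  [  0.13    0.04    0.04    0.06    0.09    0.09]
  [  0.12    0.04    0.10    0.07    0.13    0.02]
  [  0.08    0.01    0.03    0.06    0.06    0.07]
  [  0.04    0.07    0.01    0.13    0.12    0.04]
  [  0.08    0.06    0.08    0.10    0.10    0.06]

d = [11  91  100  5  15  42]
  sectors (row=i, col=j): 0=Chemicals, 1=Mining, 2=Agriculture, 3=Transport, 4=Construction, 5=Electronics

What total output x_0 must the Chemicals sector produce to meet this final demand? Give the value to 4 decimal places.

51.5754

Form M = I − A:
  [  0.87   -0.10   -0.09   -0.13   -0.13   -0.03]
  [ -0.13    0.96   -0.04   -0.06   -0.09   -0.09]
  [ -0.12   -0.04    0.90   -0.07   -0.13   -0.02]
  [ -0.08   -0.01   -0.03    0.94   -0.06   -0.07]
  [ -0.04   -0.07   -0.01   -0.13    0.88   -0.04]
  [ -0.08   -0.06   -0.08   -0.10   -0.10    0.94]
Leontief inverse L = M⁻¹:
  [  1.2349    0.1606    0.1489    0.2354    0.2467    0.0860]
  [  0.2085    1.0899    0.0877    0.1438    0.1799    0.1312]
  [  0.2025    0.0909    1.1486    0.1571    0.2265    0.0609]
  [  0.1322    0.0429    0.0624    1.1166    0.1204    0.0979]
  [  0.1018    0.1062    0.0418    0.1972    1.1909    0.0797]
  [  0.1605    0.1068    0.1271    0.1823    0.1913    1.1036]
Total output x = L · d:
  x_0 = 1.2349·11 + 0.1606·91 + 0.1489·100 + 0.2354·5 + 0.2467·15 + 0.0860·42 = 51.5754
  x_1 = 0.2085·11 + 1.0899·91 + 0.0877·100 + 0.1438·5 + 0.1799·15 + 0.1312·42 = 119.1762
  x_2 = 0.2025·11 + 0.0909·91 + 1.1486·100 + 0.1571·5 + 0.2265·15 + 0.0609·42 = 132.1008
  x_3 = 0.1322·11 + 0.0429·91 + 0.0624·100 + 1.1166·5 + 0.1204·15 + 0.0979·42 = 23.0997
  x_4 = 0.1018·11 + 0.1062·91 + 0.0418·100 + 0.1972·5 + 1.1909·15 + 0.0797·42 = 37.1620
  x_5 = 0.1605·11 + 0.1068·91 + 0.1271·100 + 0.1823·5 + 0.1913·15 + 1.1036·42 = 74.3307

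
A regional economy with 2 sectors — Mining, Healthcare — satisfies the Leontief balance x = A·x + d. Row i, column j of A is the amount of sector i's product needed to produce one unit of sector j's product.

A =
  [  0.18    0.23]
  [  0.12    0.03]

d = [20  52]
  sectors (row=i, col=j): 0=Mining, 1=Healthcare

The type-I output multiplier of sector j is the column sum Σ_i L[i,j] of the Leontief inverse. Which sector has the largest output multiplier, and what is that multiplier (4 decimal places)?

Form M = I − A:
  [  0.82   -0.23]
  [ -0.12    0.97]
Leontief inverse L = M⁻¹:
  [  1.2633    0.2996]
  [  0.1563    1.0680]
Total output x = L · d:
  x_0 = 1.2633·20 + 0.2996·52 = 40.8440
  x_1 = 0.1563·20 + 1.0680·52 = 58.6611
Output multipliers (column sums of L):
  Mining: 1.4196
  Healthcare: 1.3675

Mining (1.4196)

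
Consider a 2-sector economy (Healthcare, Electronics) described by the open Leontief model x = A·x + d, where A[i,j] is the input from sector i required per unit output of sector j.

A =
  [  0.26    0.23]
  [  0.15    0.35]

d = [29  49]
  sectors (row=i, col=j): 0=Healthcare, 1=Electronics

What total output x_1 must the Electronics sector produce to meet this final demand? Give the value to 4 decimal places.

90.9518

Form M = I − A:
  [  0.74   -0.23]
  [ -0.15    0.65]
Leontief inverse L = M⁻¹:
  [  1.4558    0.5151]
  [  0.3359    1.6573]
Total output x = L · d:
  x_0 = 1.4558·29 + 0.5151·49 = 67.4580
  x_1 = 0.3359·29 + 1.6573·49 = 90.9518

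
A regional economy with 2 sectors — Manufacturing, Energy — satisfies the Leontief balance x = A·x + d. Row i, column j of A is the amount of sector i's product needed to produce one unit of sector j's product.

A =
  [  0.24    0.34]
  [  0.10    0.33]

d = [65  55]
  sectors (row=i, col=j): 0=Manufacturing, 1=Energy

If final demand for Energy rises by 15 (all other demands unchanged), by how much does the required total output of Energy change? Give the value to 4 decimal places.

Form M = I − A:
  [  0.76   -0.34]
  [ -0.10    0.67]
Leontief inverse L = M⁻¹:
  [  1.4099    0.7155]
  [  0.2104    1.5993]
Total output x = L · d:
  x_0 = 1.4099·65 + 0.7155·55 = 130.9975
  x_1 = 0.2104·65 + 1.5993·55 = 101.6414
Δx_1 = L[1,1] · Δd_1 = 1.5993 · 15 = 23.9899

23.9899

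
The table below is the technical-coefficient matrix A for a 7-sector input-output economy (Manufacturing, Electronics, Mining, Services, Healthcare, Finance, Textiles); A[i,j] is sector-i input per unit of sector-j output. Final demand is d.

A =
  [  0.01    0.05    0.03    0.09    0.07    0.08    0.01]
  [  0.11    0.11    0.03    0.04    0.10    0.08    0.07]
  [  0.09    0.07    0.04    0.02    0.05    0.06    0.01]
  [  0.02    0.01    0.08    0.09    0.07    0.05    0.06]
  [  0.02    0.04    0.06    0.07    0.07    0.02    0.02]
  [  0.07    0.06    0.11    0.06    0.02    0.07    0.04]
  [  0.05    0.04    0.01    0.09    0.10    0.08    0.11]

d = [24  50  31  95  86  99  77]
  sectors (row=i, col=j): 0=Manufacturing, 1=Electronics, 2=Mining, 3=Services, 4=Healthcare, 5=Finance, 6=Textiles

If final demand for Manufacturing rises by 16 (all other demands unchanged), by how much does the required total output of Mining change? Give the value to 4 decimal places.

Form M = I − A:
  [  0.99   -0.05   -0.03   -0.09   -0.07   -0.08   -0.01]
  [ -0.11    0.89   -0.03   -0.04   -0.10   -0.08   -0.07]
  [ -0.09   -0.07    0.96   -0.02   -0.05   -0.06   -0.01]
  [ -0.02   -0.01   -0.08    0.91   -0.07   -0.05   -0.06]
  [ -0.02   -0.04   -0.06   -0.07    0.93   -0.02   -0.02]
  [ -0.07   -0.06   -0.11   -0.06   -0.02    0.93   -0.04]
  [ -0.05   -0.04   -0.01   -0.09   -0.10   -0.08    0.89]
Leontief inverse L = M⁻¹:
  [  1.0392    0.0788    0.0654    0.1267    0.1059    0.1125    0.0346]
  [  0.1565    1.1611    0.0766    0.1007    0.1632    0.1367    0.1105]
  [  0.1200    0.1033    1.0701    0.0561    0.0874    0.0959    0.0316]
  [  0.0504    0.0392    0.1147    1.1309    0.1106    0.0858    0.0875]
  [  0.0449    0.0651    0.0867    0.1012    1.1033    0.0477    0.0404]
  [  0.1105    0.1004    0.1480    0.1041    0.0664    1.1160    0.0695]
  [  0.0868    0.0781    0.0538    0.1474    0.1554    0.1279    1.1505]
Total output x = L · d:
  x_0 = 1.0392·24 + 0.0788·50 + 0.0654·31 + 0.1267·95 + 0.1059·86 + 0.1125·99 + 0.0346·77 = 65.8430
  x_1 = 0.1565·24 + 1.1611·50 + 0.0766·31 + 0.1007·95 + 0.1632·86 + 0.1367·99 + 0.1105·77 = 109.8278
  x_2 = 0.1200·24 + 0.1033·50 + 1.0701·31 + 0.0561·95 + 0.0874·86 + 0.0959·99 + 0.0316·77 = 65.9825
  x_3 = 0.0504·24 + 0.0392·50 + 0.1147·31 + 1.1309·95 + 0.1106·86 + 0.0858·99 + 0.0875·77 = 138.9102
  x_4 = 0.0449·24 + 0.0651·50 + 0.0867·31 + 0.1012·95 + 1.1033·86 + 0.0477·99 + 0.0404·77 = 119.3459
  x_5 = 0.1105·24 + 0.1004·50 + 0.1480·31 + 0.1041·95 + 0.0664·86 + 1.1160·99 + 0.0695·77 = 143.6870
  x_6 = 0.0868·24 + 0.0781·50 + 0.0538·31 + 0.1474·95 + 0.1554·86 + 0.1279·99 + 1.1505·77 = 136.2658
Δx_2 = L[2,0] · Δd_0 = 0.1200 · 16 = 1.9205

1.9205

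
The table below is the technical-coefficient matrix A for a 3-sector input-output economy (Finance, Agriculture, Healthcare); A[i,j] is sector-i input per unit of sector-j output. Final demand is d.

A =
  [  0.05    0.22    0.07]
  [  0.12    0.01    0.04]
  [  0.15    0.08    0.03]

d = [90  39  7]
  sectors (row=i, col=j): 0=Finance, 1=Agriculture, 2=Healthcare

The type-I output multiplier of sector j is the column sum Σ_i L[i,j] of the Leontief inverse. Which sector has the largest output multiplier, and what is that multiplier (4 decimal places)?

Form M = I − A:
  [  0.95   -0.22   -0.07]
  [ -0.12    0.99   -0.04]
  [ -0.15   -0.08    0.97]
Leontief inverse L = M⁻¹:
  [  1.0985    0.2514    0.0896]
  [  0.1405    1.0456    0.0533]
  [  0.1815    0.1251    1.0492]
Total output x = L · d:
  x_0 = 1.0985·90 + 0.2514·39 + 0.0896·7 = 109.2989
  x_1 = 0.1405·90 + 1.0456·39 + 0.0533·7 = 53.7960
  x_2 = 0.1815·90 + 0.1251·39 + 1.0492·7 = 28.5552
Output multipliers (column sums of L):
  Finance: 1.4205
  Agriculture: 1.4221
  Healthcare: 1.1921

Agriculture (1.4221)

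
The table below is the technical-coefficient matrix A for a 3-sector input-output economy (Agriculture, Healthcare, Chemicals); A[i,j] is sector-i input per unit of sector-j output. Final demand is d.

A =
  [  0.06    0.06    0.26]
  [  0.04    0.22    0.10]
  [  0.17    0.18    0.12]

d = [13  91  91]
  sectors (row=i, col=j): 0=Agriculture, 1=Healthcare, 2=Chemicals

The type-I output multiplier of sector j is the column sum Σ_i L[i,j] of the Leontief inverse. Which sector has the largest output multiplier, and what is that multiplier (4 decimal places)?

Healthcare (1.8036)

Form M = I − A:
  [  0.94   -0.06   -0.26]
  [ -0.04    0.78   -0.10]
  [ -0.17   -0.18    0.88]
Leontief inverse L = M⁻¹:
  [  1.1352    0.1692    0.3546]
  [  0.0887    1.3298    0.1773]
  [  0.2374    0.3047    1.2411]
Total output x = L · d:
  x_0 = 1.1352·13 + 0.1692·91 + 0.3546·91 = 62.4195
  x_1 = 0.0887·13 + 1.3298·91 + 0.1773·91 = 138.2979
  x_2 = 0.2374·13 + 0.3047·91 + 1.2411·91 = 143.7556
Output multipliers (column sums of L):
  Agriculture: 1.4612
  Healthcare: 1.8036
  Chemicals: 1.7730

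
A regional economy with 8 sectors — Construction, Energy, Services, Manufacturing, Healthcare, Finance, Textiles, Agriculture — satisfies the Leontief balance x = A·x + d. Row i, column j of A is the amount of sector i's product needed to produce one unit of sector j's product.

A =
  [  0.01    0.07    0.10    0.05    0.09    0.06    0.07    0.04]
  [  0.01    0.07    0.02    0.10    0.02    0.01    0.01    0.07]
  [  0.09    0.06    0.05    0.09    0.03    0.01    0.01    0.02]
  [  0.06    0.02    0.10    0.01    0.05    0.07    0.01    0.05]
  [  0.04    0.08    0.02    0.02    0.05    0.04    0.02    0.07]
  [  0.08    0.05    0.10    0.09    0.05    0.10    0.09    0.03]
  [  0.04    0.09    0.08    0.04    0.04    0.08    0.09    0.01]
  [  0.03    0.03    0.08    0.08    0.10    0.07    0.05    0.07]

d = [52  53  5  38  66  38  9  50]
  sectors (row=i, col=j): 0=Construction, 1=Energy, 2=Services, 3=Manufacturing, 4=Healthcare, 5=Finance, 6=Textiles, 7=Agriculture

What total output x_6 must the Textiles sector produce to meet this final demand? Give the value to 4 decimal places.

37.8036

Form M = I − A:
  [  0.99   -0.07   -0.10   -0.05   -0.09   -0.06   -0.07   -0.04]
  [ -0.01    0.93   -0.02   -0.10   -0.02   -0.01   -0.01   -0.07]
  [ -0.09   -0.06    0.95   -0.09   -0.03   -0.01   -0.01   -0.02]
  [ -0.06   -0.02   -0.10    0.99   -0.05   -0.07   -0.01   -0.05]
  [ -0.04   -0.08   -0.02   -0.02    0.95   -0.04   -0.02   -0.07]
  [ -0.08   -0.05   -0.10   -0.09   -0.05    0.90   -0.09   -0.03]
  [ -0.04   -0.09   -0.08   -0.04   -0.04   -0.08    0.91   -0.01]
  [ -0.03   -0.03   -0.08   -0.08   -0.10   -0.07   -0.05    0.93]
Leontief inverse L = M⁻¹:
  [  1.0513    0.1202    0.1524    0.1013    0.1301    0.1019    0.1021    0.0772]
  [  0.0330    1.0960    0.0557    0.1307    0.0482    0.0372    0.0267    0.0973]
  [  0.1163    0.0940    1.0922    0.1248    0.0626    0.0400    0.0314    0.0486]
  [  0.0932    0.0580    0.1443    1.0528    0.0853    0.1035    0.0374    0.0782]
  [  0.0641    0.1141    0.0576    0.0581    1.0820    0.0704    0.0437    0.0999]
  [  0.1315    0.1109    0.1737    0.1522    0.1025    1.1571    0.1356    0.0724]
  [  0.0790    0.1401    0.1339    0.0920    0.0779    0.1223    1.1252    0.0437]
  [  0.0740    0.0805    0.1395    0.1314    0.1467    0.1181    0.0855    1.1103]
Total output x = L · d:
  x_0 = 1.0513·52 + 0.1202·53 + 0.1524·5 + 0.1013·38 + 0.1301·66 + 0.1019·38 + 0.1021·9 + 0.0772·50 = 82.8795
  x_1 = 0.0330·52 + 1.0960·53 + 0.0557·5 + 0.1307·38 + 0.0482·66 + 0.0372·38 + 0.0267·9 + 0.0973·50 = 74.7522
  x_2 = 0.1163·52 + 0.0940·53 + 1.0922·5 + 0.1248·38 + 0.0626·66 + 0.0400·38 + 0.0314·9 + 0.0486·50 = 29.5988
  x_3 = 0.0932·52 + 0.0580·53 + 0.1443·5 + 1.0528·38 + 0.0853·66 + 0.1035·38 + 0.0374·9 + 0.0782·50 = 62.4572
  x_4 = 0.0641·52 + 0.1141·53 + 0.0576·5 + 0.0581·38 + 1.0820·66 + 0.0704·38 + 0.0437·9 + 0.0999·50 = 91.3565
  x_5 = 0.1315·52 + 0.1109·53 + 0.1737·5 + 0.1522·38 + 0.1025·66 + 1.1571·38 + 0.1356·9 + 0.0724·50 = 74.9412
  x_6 = 0.0790·52 + 0.1401·53 + 0.1339·5 + 0.0920·38 + 0.0779·66 + 0.1223·38 + 1.1252·9 + 0.0437·50 = 37.8036
  x_7 = 0.0740·52 + 0.0805·53 + 0.1395·5 + 0.1314·38 + 0.1467·66 + 0.1181·38 + 0.0855·9 + 1.1103·50 = 84.2636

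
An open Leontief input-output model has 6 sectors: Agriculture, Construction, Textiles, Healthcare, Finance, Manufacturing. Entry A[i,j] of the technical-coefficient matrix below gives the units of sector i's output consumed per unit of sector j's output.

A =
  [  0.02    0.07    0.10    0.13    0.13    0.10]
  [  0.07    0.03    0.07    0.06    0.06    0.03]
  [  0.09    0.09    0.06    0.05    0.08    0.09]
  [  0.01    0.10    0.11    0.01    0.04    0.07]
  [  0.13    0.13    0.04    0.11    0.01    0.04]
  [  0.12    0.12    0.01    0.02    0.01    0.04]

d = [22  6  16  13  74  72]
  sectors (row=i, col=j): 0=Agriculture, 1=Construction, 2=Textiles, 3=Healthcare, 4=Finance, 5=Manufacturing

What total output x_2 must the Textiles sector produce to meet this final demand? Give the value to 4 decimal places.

Form M = I − A:
  [  0.98   -0.07   -0.10   -0.13   -0.13   -0.10]
  [ -0.07    0.97   -0.07   -0.06   -0.06   -0.03]
  [ -0.09   -0.09    0.94   -0.05   -0.08   -0.09]
  [ -0.01   -0.10   -0.11    0.99   -0.04   -0.07]
  [ -0.13   -0.13   -0.04   -0.11    0.99   -0.04]
  [ -0.12   -0.12   -0.01   -0.02   -0.01    0.96]
Leontief inverse L = M⁻¹:
  [  1.0897    0.1545    0.1579    0.1829    0.1742    0.1537]
  [  0.1084    1.0794    0.1079    0.0968    0.0929    0.0661]
  [  0.1474    0.1577    1.1099    0.1015    0.1241    0.1369]
  [  0.0564    0.1472    0.1432    1.0436    0.0711    0.1030]
  [  0.1758    0.1913    0.0976    0.1592    1.0600    0.0892]
  [  0.1543    0.1609    0.0488    0.0594    0.0472    1.0736]
Total output x = L · d:
  x_0 = 1.0897·22 + 0.1545·6 + 0.1579·16 + 0.1829·13 + 0.1742·74 + 0.1537·72 = 53.7620
  x_1 = 0.1084·22 + 1.0794·6 + 0.1079·16 + 0.0968·13 + 0.0929·74 + 0.0661·72 = 23.4805
  x_2 = 0.1474·22 + 0.1577·6 + 1.1099·16 + 0.1015·13 + 0.1241·74 + 0.1369·72 = 42.3076
  x_3 = 0.0564·22 + 0.1472·6 + 0.1432·16 + 1.0436·13 + 0.0711·74 + 0.1030·72 = 30.6561
  x_4 = 0.1758·22 + 0.1913·6 + 0.0976·16 + 0.1592·13 + 1.0600·74 + 0.0892·72 = 93.5094
  x_5 = 0.1543·22 + 0.1609·6 + 0.0488·16 + 0.0594·13 + 0.0472·74 + 1.0736·72 = 86.7087

42.3076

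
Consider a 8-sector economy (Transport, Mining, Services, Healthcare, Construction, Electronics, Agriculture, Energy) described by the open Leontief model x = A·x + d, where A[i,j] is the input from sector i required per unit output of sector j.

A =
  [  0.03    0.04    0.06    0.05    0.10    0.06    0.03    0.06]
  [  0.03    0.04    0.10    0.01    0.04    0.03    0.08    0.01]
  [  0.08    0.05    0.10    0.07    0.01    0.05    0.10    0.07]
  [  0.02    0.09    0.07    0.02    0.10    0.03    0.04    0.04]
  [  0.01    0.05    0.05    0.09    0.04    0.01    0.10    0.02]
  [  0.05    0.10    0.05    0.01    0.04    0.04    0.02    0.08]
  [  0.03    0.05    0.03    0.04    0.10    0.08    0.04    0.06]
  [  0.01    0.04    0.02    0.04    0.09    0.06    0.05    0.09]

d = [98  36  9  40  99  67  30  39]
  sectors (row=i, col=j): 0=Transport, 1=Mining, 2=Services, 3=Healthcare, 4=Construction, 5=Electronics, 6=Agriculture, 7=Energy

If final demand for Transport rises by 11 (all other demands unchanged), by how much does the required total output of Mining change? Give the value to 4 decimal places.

Form M = I − A:
  [  0.97   -0.04   -0.06   -0.05   -0.10   -0.06   -0.03   -0.06]
  [ -0.03    0.96   -0.10   -0.01   -0.04   -0.03   -0.08   -0.01]
  [ -0.08   -0.05    0.90   -0.07   -0.01   -0.05   -0.10   -0.07]
  [ -0.02   -0.09   -0.07    0.98   -0.10   -0.03   -0.04   -0.04]
  [ -0.01   -0.05   -0.05   -0.09    0.96   -0.01   -0.10   -0.02]
  [ -0.05   -0.10   -0.05   -0.01   -0.04    0.96   -0.02   -0.08]
  [ -0.03   -0.05   -0.03   -0.04   -0.10   -0.08    0.96   -0.06]
  [ -0.01   -0.04   -0.02   -0.04   -0.09   -0.06   -0.05    0.91]
Leontief inverse L = M⁻¹:
  [  1.0532    0.0820    0.1035    0.0832    0.1437    0.0903    0.0760    0.0981]
  [  0.0532    1.0724    0.1379    0.0375    0.0742    0.0584    0.1181    0.0421]
  [  0.1122    0.1015    1.1552    0.1079    0.0705    0.0948    0.1525    0.1221]
  [  0.0430    0.1273    0.1144    1.0520    0.1390    0.0588    0.0872    0.0732]
  [  0.0304    0.0866    0.0887    0.1163    1.0823    0.0389    0.1385    0.0512]
  [  0.0714    0.1347    0.0910    0.0369    0.0795    1.0693    0.0610    0.1146]
  [  0.0519    0.0920    0.0716    0.0713    0.1440    0.1100    1.0838    0.0974]
  [  0.0288    0.0784    0.0563    0.0690    0.1327    0.0886    0.0905    1.1257]
Total output x = L · d:
  x_0 = 1.0532·98 + 0.0820·36 + 0.1035·9 + 0.0832·40 + 0.1437·99 + 0.0903·67 + 0.0760·30 + 0.0981·39 = 136.8136
  x_1 = 0.0532·98 + 1.0724·36 + 0.1379·9 + 0.0375·40 + 0.0742·99 + 0.0584·67 + 0.1181·30 + 0.0421·39 = 63.0076
  x_2 = 0.1122·98 + 0.1015·36 + 1.1552·9 + 0.1079·40 + 0.0705·99 + 0.0948·67 + 0.1525·30 + 0.1221·39 = 52.0312
  x_3 = 0.0430·98 + 0.1273·36 + 0.1144·9 + 1.0520·40 + 0.1390·99 + 0.0588·67 + 0.0872·30 + 0.0732·39 = 75.0715
  x_4 = 0.0304·98 + 0.0866·36 + 0.0887·9 + 0.1163·40 + 1.0823·99 + 0.0389·67 + 0.1385·30 + 0.0512·39 = 127.4491
  x_5 = 0.0714·98 + 0.1347·36 + 0.0910·9 + 0.0369·40 + 0.0795·99 + 1.0693·67 + 0.0610·30 + 0.1146·39 = 99.9549
  x_6 = 0.0519·98 + 0.0920·36 + 0.0716·9 + 0.0713·40 + 0.1440·99 + 0.1100·67 + 1.0838·30 + 0.0974·39 = 69.8294
  x_7 = 0.0288·98 + 0.0784·36 + 0.0563·9 + 0.0690·40 + 0.1327·99 + 0.0886·67 + 0.0905·30 + 1.1257·39 = 74.6056
Δx_1 = L[1,0] · Δd_0 = 0.0532 · 11 = 0.5849

0.5849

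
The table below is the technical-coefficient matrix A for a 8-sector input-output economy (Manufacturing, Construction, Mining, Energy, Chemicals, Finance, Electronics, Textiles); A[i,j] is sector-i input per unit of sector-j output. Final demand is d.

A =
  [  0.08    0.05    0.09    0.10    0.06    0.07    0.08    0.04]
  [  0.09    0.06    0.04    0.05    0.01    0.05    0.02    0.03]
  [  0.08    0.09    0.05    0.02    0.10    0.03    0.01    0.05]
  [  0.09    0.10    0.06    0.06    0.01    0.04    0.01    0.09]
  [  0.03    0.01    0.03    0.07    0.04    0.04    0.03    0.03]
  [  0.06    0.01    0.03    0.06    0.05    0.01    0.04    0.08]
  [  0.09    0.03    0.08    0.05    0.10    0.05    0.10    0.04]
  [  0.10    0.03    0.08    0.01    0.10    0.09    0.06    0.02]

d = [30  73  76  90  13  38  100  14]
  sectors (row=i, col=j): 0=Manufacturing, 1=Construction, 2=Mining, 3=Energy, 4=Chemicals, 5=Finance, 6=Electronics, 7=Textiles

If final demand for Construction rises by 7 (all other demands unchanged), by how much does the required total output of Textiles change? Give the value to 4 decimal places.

Form M = I − A:
  [  0.92   -0.05   -0.09   -0.10   -0.06   -0.07   -0.08   -0.04]
  [ -0.09    0.94   -0.04   -0.05   -0.01   -0.05   -0.02   -0.03]
  [ -0.08   -0.09    0.95   -0.02   -0.10   -0.03   -0.01   -0.05]
  [ -0.09   -0.10   -0.06    0.94   -0.01   -0.04   -0.01   -0.09]
  [ -0.03   -0.01   -0.03   -0.07    0.96   -0.04   -0.03   -0.03]
  [ -0.06   -0.01   -0.03   -0.06   -0.05    0.99   -0.04   -0.08]
  [ -0.09   -0.03   -0.08   -0.05   -0.10   -0.05    0.90   -0.04]
  [ -0.10   -0.03   -0.08   -0.01   -0.10   -0.09   -0.06    0.98]
Leontief inverse L = M⁻¹:
  [  1.1586    0.1019    0.1494    0.1558    0.1191    0.1172    0.1239    0.0906]
  [  0.1401    1.0927    0.0778    0.0864    0.0447    0.0807    0.0477    0.0610]
  [  0.1350    0.1244    1.0914    0.0619    0.1403    0.0666    0.0407    0.0821]
  [  0.1570    0.1432    0.1095    1.1037    0.0565    0.0824    0.0447    0.1280]
  [  0.0680    0.0350    0.0587    0.0972    1.0678    0.0630    0.0507    0.0557]
  [  0.1083    0.0399    0.0684    0.0930    0.0880    1.0425    0.0688    0.1083]
  [  0.1620    0.0747    0.1367    0.1039    0.1593    0.0955    1.1451    0.0848]
  [  0.1619    0.0673    0.1285    0.0597    0.1523    0.1287    0.0995    1.0603]
Total output x = L · d:
  x_0 = 1.1586·30 + 0.1019·73 + 0.1494·76 + 0.1558·90 + 0.1191·13 + 0.1172·38 + 0.1239·100 + 0.0906·14 = 87.2262
  x_1 = 0.1401·30 + 1.0927·73 + 0.0778·76 + 0.0864·90 + 0.0447·13 + 0.0807·38 + 0.0477·100 + 0.0610·14 = 106.9325
  x_2 = 0.1350·30 + 0.1244·73 + 1.0914·76 + 0.0619·90 + 0.1403·13 + 0.0666·38 + 0.0407·100 + 0.0821·14 = 111.2240
  x_3 = 0.1570·30 + 0.1432·73 + 0.1095·76 + 1.1037·90 + 0.0565·13 + 0.0824·38 + 0.0447·100 + 0.1280·14 = 132.9546
  x_4 = 0.0680·30 + 0.0350·73 + 0.0587·76 + 0.0972·90 + 1.0678·13 + 0.0630·38 + 0.0507·100 + 0.0557·14 = 39.9224
  x_5 = 0.1083·30 + 0.0399·73 + 0.0684·76 + 0.0930·90 + 0.0880·13 + 1.0425·38 + 0.0688·100 + 0.1083·14 = 68.8852
  x_6 = 0.1620·30 + 0.0747·73 + 0.1367·76 + 0.1039·90 + 0.1593·13 + 0.0955·38 + 1.1451·100 + 0.0848·14 = 151.4480
  x_7 = 0.1619·30 + 0.0673·73 + 0.1285·76 + 0.0597·90 + 0.1523·13 + 0.1287·38 + 0.0995·100 + 1.0603·14 = 56.5682
Δx_7 = L[7,1] · Δd_1 = 0.0673 · 7 = 0.4709

0.4709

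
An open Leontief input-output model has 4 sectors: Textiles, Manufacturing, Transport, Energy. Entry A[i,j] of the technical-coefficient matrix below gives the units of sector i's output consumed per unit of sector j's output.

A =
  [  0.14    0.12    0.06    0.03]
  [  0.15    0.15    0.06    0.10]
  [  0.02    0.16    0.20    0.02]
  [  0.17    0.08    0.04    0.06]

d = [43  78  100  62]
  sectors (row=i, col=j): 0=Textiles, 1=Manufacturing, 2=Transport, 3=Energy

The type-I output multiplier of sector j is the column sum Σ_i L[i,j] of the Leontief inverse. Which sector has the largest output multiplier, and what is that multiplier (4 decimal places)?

Form M = I − A:
  [  0.86   -0.12   -0.06   -0.03]
  [ -0.15    0.85   -0.06   -0.10]
  [ -0.02   -0.16    0.80   -0.02]
  [ -0.17   -0.08   -0.04    0.94]
Leontief inverse L = M⁻¹:
  [  1.2120    0.1974    0.1088    0.0620]
  [  0.2487    1.2475    0.1194    0.1432]
  [  0.0861    0.2583    1.2787    0.0574]
  [  0.2440    0.1529    0.0843    1.0897]
Total output x = L · d:
  x_0 = 1.2120·43 + 0.1974·78 + 0.1088·100 + 0.0620·62 = 82.2402
  x_1 = 0.2487·43 + 1.2475·78 + 0.1194·100 + 0.1432·62 = 128.8152
  x_2 = 0.0861·43 + 0.2583·78 + 1.2787·100 + 0.0574·62 = 155.2791
  x_3 = 0.2440·43 + 0.1529·78 + 0.0843·100 + 1.0897·62 = 98.4013
Output multipliers (column sums of L):
  Textiles: 1.7908
  Manufacturing: 1.8561
  Transport: 1.5911
  Energy: 1.3523

Manufacturing (1.8561)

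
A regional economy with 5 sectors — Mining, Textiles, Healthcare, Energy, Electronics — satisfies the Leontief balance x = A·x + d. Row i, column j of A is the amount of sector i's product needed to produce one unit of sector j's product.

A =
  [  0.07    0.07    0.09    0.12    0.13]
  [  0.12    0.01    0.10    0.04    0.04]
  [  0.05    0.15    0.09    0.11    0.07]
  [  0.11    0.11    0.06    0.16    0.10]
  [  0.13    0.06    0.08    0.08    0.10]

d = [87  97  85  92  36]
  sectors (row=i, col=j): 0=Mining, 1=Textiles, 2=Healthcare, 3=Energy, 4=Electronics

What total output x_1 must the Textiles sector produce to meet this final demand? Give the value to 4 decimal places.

143.4169

Form M = I − A:
  [  0.93   -0.07   -0.09   -0.12   -0.13]
  [ -0.12    0.99   -0.10   -0.04   -0.04]
  [ -0.05   -0.15    0.91   -0.11   -0.07]
  [ -0.11   -0.11   -0.06    0.84   -0.10]
  [ -0.13   -0.06   -0.08   -0.08    0.90]
Leontief inverse L = M⁻¹:
  [  1.1570    0.1429    0.1626    0.2134    0.2098]
  [  0.1705    1.0619    0.1487    0.1034    0.0949]
  [  0.1329    0.2155    1.1609    0.1947    0.1407]
  [  0.2082    0.1883    0.1415    1.2658    0.1901]
  [  0.2088    0.1273    0.1492    0.1675    1.1771]
Total output x = L · d:
  x_0 = 1.1570·87 + 0.1429·97 + 0.1626·85 + 0.2134·92 + 0.2098·36 = 155.5294
  x_1 = 0.1705·87 + 1.0619·97 + 0.1487·85 + 0.1034·92 + 0.0949·36 = 143.4169
  x_2 = 0.1329·87 + 0.2155·97 + 1.1609·85 + 0.1947·92 + 0.1407·36 = 154.1158
  x_3 = 0.2082·87 + 0.1883·97 + 0.1415·85 + 1.2658·92 + 0.1901·36 = 171.7022
  x_4 = 0.2088·87 + 0.1273·97 + 0.1492·85 + 0.1675·92 + 1.1771·36 = 100.9881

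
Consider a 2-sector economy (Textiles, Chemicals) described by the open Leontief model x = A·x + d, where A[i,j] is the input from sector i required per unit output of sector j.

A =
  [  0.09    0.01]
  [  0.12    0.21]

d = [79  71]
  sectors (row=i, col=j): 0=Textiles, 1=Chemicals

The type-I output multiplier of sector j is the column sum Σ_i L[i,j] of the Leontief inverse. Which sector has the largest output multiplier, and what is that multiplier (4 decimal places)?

Chemicals (1.2819)

Form M = I − A:
  [  0.91   -0.01]
  [ -0.12    0.79]
Leontief inverse L = M⁻¹:
  [  1.1007    0.0139]
  [  0.1672    1.2679]
Total output x = L · d:
  x_0 = 1.1007·79 + 0.0139·71 = 87.9476
  x_1 = 0.1672·79 + 1.2679·71 = 103.2325
Output multipliers (column sums of L):
  Textiles: 1.2679
  Chemicals: 1.2819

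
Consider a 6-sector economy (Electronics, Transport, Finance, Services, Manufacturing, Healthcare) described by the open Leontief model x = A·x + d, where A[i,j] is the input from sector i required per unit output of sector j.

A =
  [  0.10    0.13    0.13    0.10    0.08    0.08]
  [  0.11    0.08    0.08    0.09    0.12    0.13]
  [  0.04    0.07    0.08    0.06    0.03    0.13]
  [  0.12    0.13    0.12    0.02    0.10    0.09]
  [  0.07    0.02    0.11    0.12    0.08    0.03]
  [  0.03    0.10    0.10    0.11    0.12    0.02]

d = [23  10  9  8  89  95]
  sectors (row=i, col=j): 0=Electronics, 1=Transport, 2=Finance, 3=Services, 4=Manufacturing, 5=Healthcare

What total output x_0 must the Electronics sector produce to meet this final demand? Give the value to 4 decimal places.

Form M = I − A:
  [  0.90   -0.13   -0.13   -0.10   -0.08   -0.08]
  [ -0.11    0.92   -0.08   -0.09   -0.12   -0.13]
  [ -0.04   -0.07    0.92   -0.06   -0.03   -0.13]
  [ -0.12   -0.13   -0.12    0.98   -0.10   -0.09]
  [ -0.07   -0.02   -0.11   -0.12    0.92   -0.03]
  [ -0.03   -0.10   -0.10   -0.11   -0.12    0.98]
Leontief inverse L = M⁻¹:
  [  1.2012    0.2435    0.2613    0.2057    0.1918    0.1898]
  [  0.2067    1.1898    0.2108    0.1971    0.2312    0.2279]
  [  0.1017    0.1451    1.1650    0.1301    0.1056    0.1973]
  [  0.2111    0.2321    0.2416    1.1242    0.2034    0.1895]
  [  0.1391    0.0979    0.2018    0.1883    1.1524    0.1037]
  [  0.1090    0.1817    0.2002    0.1889    0.2042    1.1036]
Total output x = L · d:
  x_0 = 1.2012·23 + 0.2435·10 + 0.2613·9 + 0.2057·8 + 0.1918·89 + 0.1898·95 = 69.1618
  x_1 = 0.2067·23 + 1.1898·10 + 0.2108·9 + 0.1971·8 + 0.2312·89 + 0.2279·95 = 62.3477
  x_2 = 0.1017·23 + 0.1451·10 + 1.1650·9 + 0.1301·8 + 0.1056·89 + 0.1973·95 = 43.4567
  x_3 = 0.2111·23 + 0.2321·10 + 0.2416·9 + 1.1242·8 + 0.2034·89 + 0.1895·95 = 54.4586
  x_4 = 0.1391·23 + 0.0979·10 + 0.2018·9 + 0.1883·8 + 1.1524·89 + 0.1037·95 = 119.9163
  x_5 = 0.1090·23 + 0.1817·10 + 0.2002·9 + 0.1889·8 + 0.2042·89 + 1.1036·95 = 130.6487

69.1618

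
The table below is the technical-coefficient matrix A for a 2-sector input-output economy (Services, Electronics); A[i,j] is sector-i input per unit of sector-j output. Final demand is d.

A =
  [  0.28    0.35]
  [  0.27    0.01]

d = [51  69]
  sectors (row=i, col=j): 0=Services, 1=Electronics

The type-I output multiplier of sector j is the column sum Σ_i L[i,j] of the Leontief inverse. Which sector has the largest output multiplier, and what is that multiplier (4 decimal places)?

Services (2.0378)

Form M = I − A:
  [  0.72   -0.35]
  [ -0.27    0.99]
Leontief inverse L = M⁻¹:
  [  1.6012    0.5661]
  [  0.4367    1.1645]
Total output x = L · d:
  x_0 = 1.6012·51 + 0.5661·69 = 120.7181
  x_1 = 0.4367·51 + 1.1645·69 = 102.6201
Output multipliers (column sums of L):
  Services: 2.0378
  Electronics: 1.7306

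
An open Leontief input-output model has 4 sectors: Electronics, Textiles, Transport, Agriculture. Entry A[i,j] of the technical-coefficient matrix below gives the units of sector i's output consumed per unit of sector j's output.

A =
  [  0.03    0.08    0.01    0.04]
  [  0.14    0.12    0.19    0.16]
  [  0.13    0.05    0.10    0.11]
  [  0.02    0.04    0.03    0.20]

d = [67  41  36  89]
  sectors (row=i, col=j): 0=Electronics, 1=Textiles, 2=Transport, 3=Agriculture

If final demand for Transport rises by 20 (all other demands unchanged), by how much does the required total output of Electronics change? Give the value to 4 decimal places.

Form M = I − A:
  [  0.97   -0.08   -0.01   -0.04]
  [ -0.14    0.88   -0.19   -0.16]
  [ -0.13   -0.05    0.90   -0.11]
  [ -0.02   -0.04   -0.03    0.80]
Leontief inverse L = M⁻¹:
  [  1.0519    0.1012    0.0356    0.0777]
  [  0.2117    1.1833    0.2616    0.2832]
  [  0.1690    0.0883    1.1377    0.1825]
  [  0.0432    0.0650    0.0566    1.2730]
Total output x = L · d:
  x_0 = 1.0519·67 + 0.1012·41 + 0.0356·36 + 0.0777·89 = 82.8281
  x_1 = 0.2117·67 + 1.1833·41 + 0.2616·36 + 0.2832·89 = 97.3257
  x_2 = 0.1690·67 + 0.0883·41 + 1.1377·36 + 0.1825·89 = 72.1468
  x_3 = 0.0432·67 + 0.0650·41 + 0.0566·36 + 1.2730·89 = 120.8925
Δx_0 = L[0,2] · Δd_2 = 0.0356 · 20 = 0.7128

0.7128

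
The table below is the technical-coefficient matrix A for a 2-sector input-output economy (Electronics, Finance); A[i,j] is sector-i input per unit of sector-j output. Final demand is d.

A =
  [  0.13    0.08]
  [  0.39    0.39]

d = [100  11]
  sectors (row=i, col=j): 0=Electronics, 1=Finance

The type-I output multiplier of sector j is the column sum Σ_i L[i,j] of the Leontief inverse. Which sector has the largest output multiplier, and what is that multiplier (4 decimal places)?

Form M = I − A:
  [  0.87   -0.08]
  [ -0.39    0.61]
Leontief inverse L = M⁻¹:
  [  1.2212    0.1602]
  [  0.7808    1.7417]
Total output x = L · d:
  x_0 = 1.2212·100 + 0.1602·11 = 123.8839
  x_1 = 0.7808·100 + 1.7417·11 = 97.2372
Output multipliers (column sums of L):
  Electronics: 2.0020
  Finance: 1.9019

Electronics (2.0020)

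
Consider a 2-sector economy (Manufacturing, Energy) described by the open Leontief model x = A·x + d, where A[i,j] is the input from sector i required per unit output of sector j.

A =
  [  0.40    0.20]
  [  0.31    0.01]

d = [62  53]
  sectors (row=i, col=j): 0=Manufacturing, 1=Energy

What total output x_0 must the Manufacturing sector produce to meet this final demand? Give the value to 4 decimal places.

Form M = I − A:
  [  0.60   -0.20]
  [ -0.31    0.99]
Leontief inverse L = M⁻¹:
  [  1.8609    0.3759]
  [  0.5827    1.1278]
Total output x = L · d:
  x_0 = 1.8609·62 + 0.3759·53 = 135.3008
  x_1 = 0.5827·62 + 1.1278·53 = 95.9023

135.3008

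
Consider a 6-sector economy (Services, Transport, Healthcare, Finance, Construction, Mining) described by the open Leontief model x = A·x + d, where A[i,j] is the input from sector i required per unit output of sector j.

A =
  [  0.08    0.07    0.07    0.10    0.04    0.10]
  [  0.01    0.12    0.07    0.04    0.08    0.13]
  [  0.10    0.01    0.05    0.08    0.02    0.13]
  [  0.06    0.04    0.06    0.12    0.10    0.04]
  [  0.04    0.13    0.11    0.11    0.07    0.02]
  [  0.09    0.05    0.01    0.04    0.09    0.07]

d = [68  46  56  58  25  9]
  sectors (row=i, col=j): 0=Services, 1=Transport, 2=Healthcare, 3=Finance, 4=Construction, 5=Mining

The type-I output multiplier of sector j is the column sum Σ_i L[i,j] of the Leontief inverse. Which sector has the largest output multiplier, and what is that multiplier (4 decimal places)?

Finance (1.8491)

Form M = I − A:
  [  0.92   -0.07   -0.07   -0.10   -0.04   -0.10]
  [ -0.01    0.88   -0.07   -0.04   -0.08   -0.13]
  [ -0.10   -0.01    0.95   -0.08   -0.02   -0.13]
  [ -0.06   -0.04   -0.06    0.88   -0.10   -0.04]
  [ -0.04   -0.13   -0.11   -0.11    0.93   -0.02]
  [ -0.09   -0.05   -0.01   -0.04   -0.09    0.93]
Leontief inverse L = M⁻¹:
  [  1.1317    0.1222    0.1155    0.1640    0.0952    0.1640]
  [  0.0564    1.1775    0.1147    0.0961    0.1353    0.1937]
  [  0.1479    0.0503    1.0853    0.1343    0.0661    0.1818]
  [  0.1057    0.0912    0.1079    1.1855    0.1512    0.0934]
  [  0.0893    0.1887    0.1632    0.1785    1.1268    0.0907]
  [  0.1273    0.0979    0.0494    0.0907    0.1327    1.1163]
Total output x = L · d:
  x_0 = 1.1317·68 + 0.1222·46 + 0.1155·56 + 0.1640·58 + 0.0952·25 + 0.1640·9 = 102.4125
  x_1 = 0.0564·68 + 1.1775·46 + 0.1147·56 + 0.0961·58 + 0.1353·25 + 0.1937·9 = 75.1172
  x_2 = 0.1479·68 + 0.0503·46 + 1.0853·56 + 0.1343·58 + 0.0661·25 + 0.1818·9 = 84.2252
  x_3 = 0.1057·68 + 0.0912·46 + 0.1079·56 + 1.1855·58 + 0.1512·25 + 0.0934·9 = 90.8051
  x_4 = 0.0893·68 + 0.1887·46 + 0.1632·56 + 0.1785·58 + 1.1268·25 + 0.0907·9 = 63.2325
  x_5 = 0.1273·68 + 0.0979·46 + 0.0494·56 + 0.0907·58 + 0.1327·25 + 1.1163·9 = 34.5574
Output multipliers (column sums of L):
  Services: 1.6584
  Transport: 1.7277
  Healthcare: 1.6360
  Finance: 1.8491
  Construction: 1.7073
  Mining: 1.8400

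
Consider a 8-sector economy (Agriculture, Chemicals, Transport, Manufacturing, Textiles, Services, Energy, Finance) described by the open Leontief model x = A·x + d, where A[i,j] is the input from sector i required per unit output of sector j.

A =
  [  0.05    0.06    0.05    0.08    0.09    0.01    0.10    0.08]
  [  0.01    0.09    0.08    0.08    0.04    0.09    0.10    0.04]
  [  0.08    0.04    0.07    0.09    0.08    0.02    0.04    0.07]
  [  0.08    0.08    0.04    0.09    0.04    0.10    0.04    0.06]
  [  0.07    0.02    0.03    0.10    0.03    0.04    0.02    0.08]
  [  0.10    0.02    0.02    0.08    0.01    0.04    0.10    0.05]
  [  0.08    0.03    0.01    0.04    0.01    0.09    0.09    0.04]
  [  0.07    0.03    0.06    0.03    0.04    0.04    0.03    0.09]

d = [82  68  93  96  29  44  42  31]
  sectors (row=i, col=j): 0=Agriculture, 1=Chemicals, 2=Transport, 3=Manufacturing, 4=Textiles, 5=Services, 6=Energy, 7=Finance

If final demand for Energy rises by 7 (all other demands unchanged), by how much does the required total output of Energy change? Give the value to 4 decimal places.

Form M = I − A:
  [  0.95   -0.06   -0.05   -0.08   -0.09   -0.01   -0.10   -0.08]
  [ -0.01    0.91   -0.08   -0.08   -0.04   -0.09   -0.10   -0.04]
  [ -0.08   -0.04    0.93   -0.09   -0.08   -0.02   -0.04   -0.07]
  [ -0.08   -0.08   -0.04    0.91   -0.04   -0.10   -0.04   -0.06]
  [ -0.07   -0.02   -0.03   -0.10    0.97   -0.04   -0.02   -0.08]
  [ -0.10   -0.02   -0.02   -0.08   -0.01    0.96   -0.10   -0.05]
  [ -0.08   -0.03   -0.01   -0.04   -0.01   -0.09    0.91   -0.04]
  [ -0.07   -0.03   -0.06   -0.03   -0.04   -0.04   -0.03    0.91]
Leontief inverse L = M⁻¹:
  [  1.1141    0.1047    0.0917    0.1478    0.1295    0.0649    0.1591    0.1413]
  [  0.0776    1.1364    0.1223    0.1510    0.0777    0.1486    0.1667    0.0985]
  [  0.1416    0.0837    1.1117    0.1576    0.1218    0.0683    0.0950    0.1307]
  [  0.1467    0.1284    0.0839    1.1627    0.0815    0.1550    0.1079    0.1221]
  [  0.1203    0.0556    0.0628    0.1525    1.0626    0.0794    0.0651    0.1286]
  [  0.1539    0.0573    0.0517    0.1338    0.0433    1.0841    0.1547    0.0990]
  [  0.1303    0.0622    0.0379    0.0893    0.0380    0.1296    1.1435    0.0837]
  [  0.1188    0.0623    0.0934    0.0806    0.0731    0.0749    0.0749    1.1384]
Total output x = L · d:
  x_0 = 1.1141·82 + 0.1047·68 + 0.0917·93 + 0.1478·96 + 0.1295·29 + 0.0649·44 + 0.1591·42 + 0.1413·31 = 138.8545
  x_1 = 0.0776·82 + 1.1364·68 + 0.1223·93 + 0.1510·96 + 0.0777·29 + 0.1486·44 + 0.1667·42 + 0.0985·31 = 128.3501
  x_2 = 0.1416·82 + 0.0837·68 + 1.1117·93 + 0.1576·96 + 0.1218·29 + 0.0683·44 + 0.0950·42 + 0.1307·31 = 150.4049
  x_3 = 0.1467·82 + 0.1284·68 + 0.0839·93 + 1.1627·96 + 0.0815·29 + 0.1550·44 + 0.1079·42 + 0.1221·31 = 157.6932
  x_4 = 0.1203·82 + 0.0556·68 + 0.0628·93 + 0.1525·96 + 1.0626·29 + 0.0794·44 + 0.0651·42 + 0.1286·31 = 75.1598
  x_5 = 0.1539·82 + 0.0573·68 + 0.0517·93 + 0.1338·96 + 0.0433·29 + 1.0841·44 + 0.1547·42 + 0.0990·31 = 92.6914
  x_6 = 0.1303·82 + 0.0622·68 + 0.0379·93 + 0.0893·96 + 0.0380·29 + 0.1296·44 + 1.1435·42 + 0.0837·31 = 84.4337
  x_7 = 0.1188·82 + 0.0623·68 + 0.0934·93 + 0.0806·96 + 0.0731·29 + 0.0749·44 + 0.0749·42 + 1.1384·31 = 74.2555
Δx_6 = L[6,6] · Δd_6 = 1.1435 · 7 = 8.0043

8.0043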